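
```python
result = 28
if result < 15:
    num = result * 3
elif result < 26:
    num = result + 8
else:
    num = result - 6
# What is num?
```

Trace:
`result = 28` → result = 28
`if result < 15: ...` → result < 15 is False, result < 26 is False, take else branch → num = 22
So num = 22

Answer: 22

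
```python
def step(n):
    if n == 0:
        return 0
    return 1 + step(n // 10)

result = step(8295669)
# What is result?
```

Count of digits of 8295669: 7

Answer: 7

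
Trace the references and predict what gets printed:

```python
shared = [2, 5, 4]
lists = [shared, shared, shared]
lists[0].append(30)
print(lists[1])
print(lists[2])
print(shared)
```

Key concept: list of same reference.
Step by step:
`shared = [2, 5, 4]` → shared = [2, 5, 4]
`lists = [shared, shared, shared]` → lists = [[2, 5, 4], [2, 5, 4], [2, 5, 4]]
`lists[0].append(30)` → shared = [2, 5, 4, 30]; lists = [[2, 5, 4, 30], [2, 5, 4, 30], [2, 5, 4, 30]]
`print(lists[1])` → prints [2, 5, 4, 30]
`print(lists[2])` → prints [2, 5, 4, 30]
`print(shared)` → prints [2, 5, 4, 30]

Answer:
[2, 5, 4, 30]
[2, 5, 4, 30]
[2, 5, 4, 30]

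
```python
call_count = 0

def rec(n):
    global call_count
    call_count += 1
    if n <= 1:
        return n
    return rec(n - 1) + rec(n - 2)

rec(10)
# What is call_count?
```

Calls(n) = 1 + Calls(n-1) + Calls(n-2); Calls(0)=Calls(1)=1. For n=10 this gives 177.

Answer: 177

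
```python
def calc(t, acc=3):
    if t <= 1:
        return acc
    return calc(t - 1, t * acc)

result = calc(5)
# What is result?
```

Accumulator trace (n, acc): (5, 3) -> (4, 15) -> (3, 60) -> (2, 180) -> (1, 360) -> return 360

Answer: 360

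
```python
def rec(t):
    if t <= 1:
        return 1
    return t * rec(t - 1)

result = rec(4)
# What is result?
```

rec(4) = 4 * 3 * 2 * 1 = 24

Answer: 24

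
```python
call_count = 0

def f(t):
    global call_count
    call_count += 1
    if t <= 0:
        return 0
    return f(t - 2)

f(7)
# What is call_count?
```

Linear recursion stepping by 2: 5 calls from t=7 down to ≤0.

Answer: 5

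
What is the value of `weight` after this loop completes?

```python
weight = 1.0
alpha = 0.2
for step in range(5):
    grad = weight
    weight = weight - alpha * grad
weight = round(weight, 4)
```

Gradient descent: w = 1.0 * (1 - 0.2)^5
`weight` takes the values: 1.0 → 0.8 → 0.64 → 0.512 → 0.4096 → 0.32768 → 0.3277

Answer: 0.3277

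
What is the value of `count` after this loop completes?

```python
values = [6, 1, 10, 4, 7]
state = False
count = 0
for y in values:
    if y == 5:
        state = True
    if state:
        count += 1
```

Count elements after first 5 in [6, 1, 10, 4, 7]
`count` takes the values: 0

Answer: 0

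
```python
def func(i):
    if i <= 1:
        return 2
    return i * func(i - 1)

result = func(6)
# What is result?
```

func(6) = 6 * 5 * 4 * 3 * 2 * 2 = 1440

Answer: 1440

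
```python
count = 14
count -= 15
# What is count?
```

Trace:
`count = 14` → count = 14
`count -= 15` → count = -1
So count = -1

Answer: -1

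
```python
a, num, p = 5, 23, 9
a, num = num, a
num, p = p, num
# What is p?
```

Trace:
`a, num, p = 5, 23, 9` → a = 5; num = 23; p = 9
`a, num = num, a` → a = 23; num = 5
`num, p = p, num` → num = 9; p = 5
So p = 5

Answer: 5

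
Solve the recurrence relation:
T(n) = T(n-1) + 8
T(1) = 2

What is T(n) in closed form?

Unrolling: T(n) = T(1) + 8·(n-1) = 2 + 8(n-1) = 8n - 6.

Answer: T(n) = 8n - 6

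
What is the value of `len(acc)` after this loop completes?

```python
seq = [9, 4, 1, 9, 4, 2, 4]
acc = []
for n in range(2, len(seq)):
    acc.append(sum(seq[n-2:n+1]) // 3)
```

Number of 3-element averages
`acc` takes the values: [] → [4] → [4, 4] → [4, 4, 4] → [4, 4, 4, 5] → [4, 4, 4, 5, 3]
So `len(acc)` = 5

Answer: 5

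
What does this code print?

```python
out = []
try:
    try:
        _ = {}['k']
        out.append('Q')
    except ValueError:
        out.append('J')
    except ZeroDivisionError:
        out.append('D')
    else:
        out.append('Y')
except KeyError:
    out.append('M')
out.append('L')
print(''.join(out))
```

Execution trace: 'M' (outer except KeyError) → 'L' (after the try/except). Output: ML

Answer: ML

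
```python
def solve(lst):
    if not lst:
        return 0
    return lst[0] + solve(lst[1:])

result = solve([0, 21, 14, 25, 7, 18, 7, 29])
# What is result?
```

0 + 21 + 14 + 25 + 7 + 18 + 7 + 29 + 0 = 121

Answer: 121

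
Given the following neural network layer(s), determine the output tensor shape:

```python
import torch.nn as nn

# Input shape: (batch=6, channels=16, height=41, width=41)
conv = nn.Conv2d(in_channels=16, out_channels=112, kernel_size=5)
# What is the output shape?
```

Input: (6, 16, 41, 41) -> Output: (6, 112, 37, 37)

Answer: (6, 112, 37, 37)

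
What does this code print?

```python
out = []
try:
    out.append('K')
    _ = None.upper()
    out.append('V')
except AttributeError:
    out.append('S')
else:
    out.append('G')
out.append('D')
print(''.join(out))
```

Execution trace: 'K' (try body) → 'S' (except AttributeError) → 'D' (after the try/except). Output: KSD

Answer: KSD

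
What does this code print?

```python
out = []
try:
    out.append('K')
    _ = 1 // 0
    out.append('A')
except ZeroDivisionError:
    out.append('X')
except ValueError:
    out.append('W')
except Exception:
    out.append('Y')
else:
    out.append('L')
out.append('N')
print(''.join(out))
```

Execution trace: 'K' (try body) → 'X' (except ZeroDivisionError) → 'N' (after the try/except). Output: KXN

Answer: KXN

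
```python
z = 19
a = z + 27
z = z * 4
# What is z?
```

Trace:
`z = 19` → z = 19
`a = z + 27` → a = 46
`z = z * 4` → z = 76
So z = 76

Answer: 76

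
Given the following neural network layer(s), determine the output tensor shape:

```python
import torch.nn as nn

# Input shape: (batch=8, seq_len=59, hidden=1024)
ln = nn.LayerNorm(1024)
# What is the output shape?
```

Input: (8, 59, 1024) -> Output: (8, 59, 1024)

Answer: (8, 59, 1024)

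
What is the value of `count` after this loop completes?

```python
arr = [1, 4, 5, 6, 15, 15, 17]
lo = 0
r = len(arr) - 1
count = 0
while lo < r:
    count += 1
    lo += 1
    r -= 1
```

Iterations until pointers meet (list length 7)
`count` takes the values: 0 → 1 → 2 → 3

Answer: 3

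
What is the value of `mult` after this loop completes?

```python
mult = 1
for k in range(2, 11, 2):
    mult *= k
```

Product of even numbers 2 to 10
`mult` takes the values: 1 → 2 → 8 → 48 → 384 → 3840

Answer: 3840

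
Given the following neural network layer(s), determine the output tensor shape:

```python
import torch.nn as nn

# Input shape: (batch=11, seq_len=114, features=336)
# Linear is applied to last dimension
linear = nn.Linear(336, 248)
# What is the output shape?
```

Input: (11, 114, 336) -> Output: (11, 114, 248)

Answer: (11, 114, 248)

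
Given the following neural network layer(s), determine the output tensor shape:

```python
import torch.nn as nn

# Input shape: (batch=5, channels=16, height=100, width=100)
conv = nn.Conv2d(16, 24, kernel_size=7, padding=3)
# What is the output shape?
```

Input: (5, 16, 100, 100) -> Output: (5, 24, 100, 100)

Answer: (5, 24, 100, 100)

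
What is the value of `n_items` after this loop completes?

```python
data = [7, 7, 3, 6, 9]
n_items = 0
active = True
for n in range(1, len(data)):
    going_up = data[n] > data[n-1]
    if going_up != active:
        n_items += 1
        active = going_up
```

Count direction changes in [7, 7, 3, 6, 9]
`n_items` takes the values: 0 → 1 → 2

Answer: 2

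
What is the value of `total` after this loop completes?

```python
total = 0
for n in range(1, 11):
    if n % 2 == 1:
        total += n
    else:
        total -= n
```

Add odd, subtract even
`total` takes the values: 0 → 1 → -1 → 2 → -2 → 3 → -3 → 4 → -4 → 5 → -5

Answer: -5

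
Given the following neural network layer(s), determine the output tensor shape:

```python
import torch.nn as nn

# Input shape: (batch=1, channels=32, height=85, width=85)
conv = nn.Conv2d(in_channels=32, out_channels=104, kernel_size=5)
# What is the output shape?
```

Input: (1, 32, 85, 85) -> Output: (1, 104, 81, 81)

Answer: (1, 104, 81, 81)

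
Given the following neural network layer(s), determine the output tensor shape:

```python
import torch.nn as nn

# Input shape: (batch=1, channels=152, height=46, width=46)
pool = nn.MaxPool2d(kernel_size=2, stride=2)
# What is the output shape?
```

Input: (1, 152, 46, 46) -> Output: (1, 152, 23, 23)

Answer: (1, 152, 23, 23)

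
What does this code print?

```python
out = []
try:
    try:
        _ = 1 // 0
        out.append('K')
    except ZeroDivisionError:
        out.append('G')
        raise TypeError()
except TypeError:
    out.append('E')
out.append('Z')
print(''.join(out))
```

Execution trace: 'G' (inner except ZeroDivisionError) → 'E' (outer except TypeError) → 'Z' (after the try/except). Output: GEZ

Answer: GEZ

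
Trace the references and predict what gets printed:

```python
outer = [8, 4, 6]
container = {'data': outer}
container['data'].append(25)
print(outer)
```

Key concept: dict holds reference to list.
Step by step:
`outer = [8, 4, 6]` → outer = [8, 4, 6]
`container = {'data': outer}` → container = {'data': [8, 4, 6]}
`container['data'].append(25)` → outer = [8, 4, 6, 25]; container = {'data': [8, 4, 6, 25]}
`print(outer)` → prints [8, 4, 6, 25]

Answer: [8, 4, 6, 25]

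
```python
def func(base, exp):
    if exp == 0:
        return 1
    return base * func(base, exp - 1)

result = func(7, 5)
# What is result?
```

func(7, 5) = 7 * 7 * 7 * 7 * 7 = 16807

Answer: 16807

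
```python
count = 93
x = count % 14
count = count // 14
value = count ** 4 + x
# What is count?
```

Trace:
`count = 93` → count = 93
`x = count % 14` → x = 9
`count = count // 14` → count = 6
`value = count ** 4 + x` → value = 1305
So count = 6

Answer: 6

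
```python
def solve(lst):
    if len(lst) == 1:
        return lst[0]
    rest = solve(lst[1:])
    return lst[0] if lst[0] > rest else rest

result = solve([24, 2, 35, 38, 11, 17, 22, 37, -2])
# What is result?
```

Recursive max over [24, 2, 35, 38, 11, 17, 22, 37, -2] = 38

Answer: 38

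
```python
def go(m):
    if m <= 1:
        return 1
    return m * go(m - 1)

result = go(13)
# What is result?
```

go(13) = 13 * 12 * 11 * 10 * 9 * 8 * 7 * 6 * 5 * 4 * 3 * 2 * 1 = 6227020800

Answer: 6227020800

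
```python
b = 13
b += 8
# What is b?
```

Trace:
`b = 13` → b = 13
`b += 8` → b = 21
So b = 21

Answer: 21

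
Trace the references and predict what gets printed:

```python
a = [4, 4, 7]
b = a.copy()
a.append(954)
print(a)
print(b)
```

Key concept: list.copy() creates independent copy.
Step by step:
`a = [4, 4, 7]` → a = [4, 4, 7]
`b = a.copy()` → b = [4, 4, 7]
`a.append(954)` → a = [4, 4, 7, 954]
`print(a)` → prints [4, 4, 7, 954]
`print(b)` → prints [4, 4, 7]

Answer:
[4, 4, 7, 954]
[4, 4, 7]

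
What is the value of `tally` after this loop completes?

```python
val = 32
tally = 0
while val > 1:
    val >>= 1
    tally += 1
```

Count right shifts until 1
`tally` takes the values: 0 → 1 → 2 → 3 → 4 → 5

Answer: 5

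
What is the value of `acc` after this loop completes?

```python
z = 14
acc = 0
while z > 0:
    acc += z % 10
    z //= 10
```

Sum digits of 14
`acc` takes the values: 0 → 4 → 5

Answer: 5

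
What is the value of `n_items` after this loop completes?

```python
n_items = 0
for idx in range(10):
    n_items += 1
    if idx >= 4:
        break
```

Loop breaks when idx reaches 4, n_items is 5
`n_items` takes the values: 0 → 1 → 2 → 3 → 4 → 5

Answer: 5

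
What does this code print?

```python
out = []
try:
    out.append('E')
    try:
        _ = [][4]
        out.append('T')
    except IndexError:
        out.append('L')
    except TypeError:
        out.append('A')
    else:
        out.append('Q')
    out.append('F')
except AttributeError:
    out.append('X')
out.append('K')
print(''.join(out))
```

Execution trace: 'E' (try body) → 'L' (inner except IndexError) → 'F' (try body, no exception) → 'K' (after the try/except). Output: ELFK

Answer: ELFK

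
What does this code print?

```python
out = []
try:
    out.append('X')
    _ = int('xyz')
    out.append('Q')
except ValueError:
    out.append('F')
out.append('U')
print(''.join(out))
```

Execution trace: 'X' (try body) → 'F' (except ValueError) → 'U' (after the try/except). Output: XFU

Answer: XFU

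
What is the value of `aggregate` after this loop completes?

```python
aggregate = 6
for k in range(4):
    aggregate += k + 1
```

Start at 6, add 1 to 4 = 16
`aggregate` takes the values: 6 → 7 → 9 → 12 → 16

Answer: 16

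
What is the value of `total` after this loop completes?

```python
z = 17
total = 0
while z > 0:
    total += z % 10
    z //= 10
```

Sum digits of 17
`total` takes the values: 0 → 7 → 8

Answer: 8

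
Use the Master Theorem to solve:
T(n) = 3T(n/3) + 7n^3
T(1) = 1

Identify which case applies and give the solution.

a=3, b=3, f(n)=7n^3. log_3(3) = 1. Since c=3 > 1 and the regularity condition holds (3(n/3)^3 = (3/3^3)n^3 with 3/3^3 < 1), Case 3 applies: T(n) = Θ(f(n)) = O(n^3).

Answer: O(n^3) - Case 3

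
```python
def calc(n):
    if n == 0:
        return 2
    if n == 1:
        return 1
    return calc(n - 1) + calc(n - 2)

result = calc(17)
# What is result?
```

Build up from base cases: calc(0)=2, calc(1)=1, calc(2)=3, calc(3)=4, calc(4)=7, calc(5)=11, calc(6)=18, ..., calc(17)=3571

Answer: 3571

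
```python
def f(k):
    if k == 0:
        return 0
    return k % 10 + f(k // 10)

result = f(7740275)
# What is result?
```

Sum of digits of 7740275: 5 + 7 + 2 + 0 + 4 + 7 + 7 = 32

Answer: 32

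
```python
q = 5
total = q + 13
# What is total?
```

Trace:
`q = 5` → q = 5
`total = q + 13` → total = 18
So total = 18

Answer: 18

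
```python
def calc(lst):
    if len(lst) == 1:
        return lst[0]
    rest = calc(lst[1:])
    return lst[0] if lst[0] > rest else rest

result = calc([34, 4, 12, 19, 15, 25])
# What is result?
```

Recursive max over [34, 4, 12, 19, 15, 25] = 34

Answer: 34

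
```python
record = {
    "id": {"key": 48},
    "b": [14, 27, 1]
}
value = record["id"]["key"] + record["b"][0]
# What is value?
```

Trace:
`record = { ...` → record = {'id': {'key': 48}, 'b': [14, 27, 1]}
`value = record["id"]["key"] + record["b"][0]` → value = 62
So value = 62

Answer: 62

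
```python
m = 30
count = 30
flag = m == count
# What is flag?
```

Trace:
`m = 30` → m = 30
`count = 30` → count = 30
`flag = m == count` → flag = True
So flag = True

Answer: True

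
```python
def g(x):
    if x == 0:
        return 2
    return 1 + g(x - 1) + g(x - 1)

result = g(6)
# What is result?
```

g(x) = 1 + 2·g(x-1), g(0)=2. Closed form: (2+1)·2^6 - 1 = 191.

Answer: 191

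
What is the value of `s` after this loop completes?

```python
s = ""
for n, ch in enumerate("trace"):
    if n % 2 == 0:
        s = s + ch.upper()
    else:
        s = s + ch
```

Uppercase even positions in 'trace'
`s` takes the values: "" → "T" → "Tr" → "TrA" → "TrAc" → "TrAcE"

Answer: "TrAcE"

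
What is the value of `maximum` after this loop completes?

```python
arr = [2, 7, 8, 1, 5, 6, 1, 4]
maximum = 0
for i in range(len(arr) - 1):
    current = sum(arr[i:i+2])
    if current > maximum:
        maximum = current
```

Max sum of 2-element window in [2, 7, 8, 1, 5, 6, 1, 4]
`maximum` takes the values: 0 → 9 → 15

Answer: 15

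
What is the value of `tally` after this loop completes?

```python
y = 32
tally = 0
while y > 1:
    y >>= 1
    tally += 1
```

Count right shifts until 1
`tally` takes the values: 0 → 1 → 2 → 3 → 4 → 5

Answer: 5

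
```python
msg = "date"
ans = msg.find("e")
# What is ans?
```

Trace:
`msg = "date"` → msg = 'date'
`ans = msg.find("e")` → ans = 3
So ans = 3

Answer: 3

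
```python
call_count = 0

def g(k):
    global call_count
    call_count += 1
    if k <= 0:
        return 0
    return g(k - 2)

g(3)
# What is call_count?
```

Linear recursion stepping by 2: 3 calls from k=3 down to ≤0.

Answer: 3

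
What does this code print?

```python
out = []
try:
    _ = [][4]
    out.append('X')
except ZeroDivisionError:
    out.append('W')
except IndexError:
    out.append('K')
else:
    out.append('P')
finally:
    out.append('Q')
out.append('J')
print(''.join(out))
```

Execution trace: 'K' (except IndexError) → 'Q' (finally) → 'J' (after the try/except). Output: KQJ

Answer: KQJ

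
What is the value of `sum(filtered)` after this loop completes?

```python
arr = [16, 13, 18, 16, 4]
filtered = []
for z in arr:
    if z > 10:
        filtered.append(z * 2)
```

Sum of doubled values > 10
`filtered` takes the values: [] → [32] → [32, 26] → [32, 26, 36] → [32, 26, 36, 32]
So `sum(filtered)` = 126

Answer: 126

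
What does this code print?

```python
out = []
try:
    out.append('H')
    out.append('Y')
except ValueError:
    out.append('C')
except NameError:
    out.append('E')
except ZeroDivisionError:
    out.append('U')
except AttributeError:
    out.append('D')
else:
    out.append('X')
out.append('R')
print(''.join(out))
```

Execution trace: 'H' (try body) → 'Y' (try body, no exception) → 'X' (else) → 'R' (after the try/except). Output: HYXR

Answer: HYXR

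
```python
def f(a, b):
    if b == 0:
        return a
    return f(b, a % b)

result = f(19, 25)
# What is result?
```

f(19, 25) -> f(25, 19) -> f(19, 6) -> f(6, 1) -> f(1, 0) -> 1

Answer: 1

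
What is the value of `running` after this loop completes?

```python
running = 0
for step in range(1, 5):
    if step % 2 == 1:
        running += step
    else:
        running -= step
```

Add odd, subtract even
`running` takes the values: 0 → 1 → -1 → 2 → -2

Answer: -2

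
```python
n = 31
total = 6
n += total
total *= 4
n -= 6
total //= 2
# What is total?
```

Trace:
`n = 31` → n = 31
`total = 6` → total = 6
`n += total` → n = 37
`total *= 4` → total = 24
`n -= 6` → n = 31
`total //= 2` → total = 12
So total = 12

Answer: 12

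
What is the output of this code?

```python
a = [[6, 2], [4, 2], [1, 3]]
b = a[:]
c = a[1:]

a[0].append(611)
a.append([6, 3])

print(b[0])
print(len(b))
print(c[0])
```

Key concept: slice with nested mutation.
Step by step:
`a = [[6, 2], [4, 2], [1, 3]]` → a = [[6, 2], [4, 2], [1, 3]]
`b = a[:]` → b = [[6, 2], [4, 2], [1, 3]]
`c = a[1:]` → c = [[4, 2], [1, 3]]
`a[0].append(611)` → a = [[6, 2, 611], [4, 2], [1, 3]]; b = [[6, 2, 611], [4, 2], [1, 3]]
`a.append([6, 3])` → a = [[6, 2, 611], [4, 2], [1, 3], [6, 3]]
`print(b[0])` → prints [6, 2, 611]
`print(len(b))` → prints 3
`print(c[0])` → prints [4, 2]

Answer:
[6, 2, 611]
3
[4, 2]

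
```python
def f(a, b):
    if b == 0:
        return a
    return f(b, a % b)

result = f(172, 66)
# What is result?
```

f(172, 66) -> f(66, 40) -> f(40, 26) -> f(26, 14) -> f(14, 12) -> f(12, 2) -> f(2, 0) -> 2

Answer: 2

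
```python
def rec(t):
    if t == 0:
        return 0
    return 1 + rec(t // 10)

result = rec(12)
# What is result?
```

Count of digits of 12: 2

Answer: 2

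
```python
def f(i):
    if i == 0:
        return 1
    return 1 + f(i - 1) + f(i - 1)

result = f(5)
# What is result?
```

f(i) = 1 + 2·f(i-1), f(0)=1. Closed form: (1+1)·2^5 - 1 = 63.

Answer: 63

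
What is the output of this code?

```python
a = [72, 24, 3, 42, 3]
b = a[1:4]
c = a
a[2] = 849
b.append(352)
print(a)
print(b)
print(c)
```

Key concept: slice vs alias.
Step by step:
`a = [72, 24, 3, 42, 3]` → a = [72, 24, 3, 42, 3]
`b = a[1:4]` → b = [24, 3, 42]
`c = a` → c = [72, 24, 3, 42, 3] (same object as a)
`a[2] = 849` → a = [72, 24, 849, 42, 3] (same object as c); c = [72, 24, 849, 42, 3] (same object as a)
`b.append(352)` → b = [24, 3, 42, 352]
`print(a)` → prints [72, 24, 849, 42, 3]
`print(b)` → prints [24, 3, 42, 352]
`print(c)` → prints [72, 24, 849, 42, 3]

Answer:
[72, 24, 849, 42, 3]
[24, 3, 42, 352]
[72, 24, 849, 42, 3]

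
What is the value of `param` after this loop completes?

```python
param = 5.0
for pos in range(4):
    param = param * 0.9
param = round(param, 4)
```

Exponential decay: 5.0 * 0.9^4
`param` takes the values: 5.0 → 4.5 → 4.05 → 3.645 → 3.2805

Answer: 3.2805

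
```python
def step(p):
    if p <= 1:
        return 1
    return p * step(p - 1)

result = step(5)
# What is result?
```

step(5) = 5 * 4 * 3 * 2 * 1 = 120

Answer: 120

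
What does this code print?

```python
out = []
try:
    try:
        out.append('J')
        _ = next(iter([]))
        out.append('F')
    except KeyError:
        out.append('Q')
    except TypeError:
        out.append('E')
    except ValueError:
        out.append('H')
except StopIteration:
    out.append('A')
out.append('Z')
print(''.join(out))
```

Execution trace: 'J' (try body) → 'A' (outer except StopIteration) → 'Z' (after the try/except). Output: JAZ

Answer: JAZ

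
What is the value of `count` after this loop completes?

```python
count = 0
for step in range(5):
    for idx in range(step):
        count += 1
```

Triangle number: 0+1+2+...+4
`count` takes the values: 0 → 1 → 2 → 3 → 4 → 5 → 6 → 7 → 8 → 9 → 10

Answer: 10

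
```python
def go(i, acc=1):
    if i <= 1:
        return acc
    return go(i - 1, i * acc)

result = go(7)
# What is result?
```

Accumulator trace (n, acc): (7, 1) -> (6, 7) -> (5, 42) -> (4, 210) -> (3, 840) -> (2, 2520) -> (1, 5040) -> return 5040

Answer: 5040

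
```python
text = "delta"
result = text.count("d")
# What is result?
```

Trace:
`text = "delta"` → text = 'delta'
`result = text.count("d")` → result = 1
So result = 1

Answer: 1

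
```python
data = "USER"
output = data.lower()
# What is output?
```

Trace:
`data = "USER"` → data = 'USER'
`output = data.lower()` → output = 'user'
So output = 'user'

Answer: 'user'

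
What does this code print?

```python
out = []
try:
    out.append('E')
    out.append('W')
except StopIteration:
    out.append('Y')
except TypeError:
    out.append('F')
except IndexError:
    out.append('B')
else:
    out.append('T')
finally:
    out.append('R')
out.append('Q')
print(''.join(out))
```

Execution trace: 'E' (try body) → 'W' (try body, no exception) → 'T' (else) → 'R' (finally) → 'Q' (after the try/except). Output: EWTRQ

Answer: EWTRQ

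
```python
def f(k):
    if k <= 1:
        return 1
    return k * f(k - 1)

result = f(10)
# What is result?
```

f(10) = 10 * 9 * 8 * 7 * 6 * 5 * 4 * 3 * 2 * 1 = 3628800

Answer: 3628800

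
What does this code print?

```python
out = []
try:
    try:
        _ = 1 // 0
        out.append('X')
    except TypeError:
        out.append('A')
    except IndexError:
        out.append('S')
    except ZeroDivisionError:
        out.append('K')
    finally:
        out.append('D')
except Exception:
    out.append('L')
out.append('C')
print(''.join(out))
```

Execution trace: 'K' (inner except ZeroDivisionError) → 'D' (inner finally) → 'C' (after the try/except). Output: KDC

Answer: KDC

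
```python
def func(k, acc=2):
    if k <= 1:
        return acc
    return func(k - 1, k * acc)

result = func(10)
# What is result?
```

Accumulator trace (n, acc): (10, 2) -> (9, 20) -> (8, 180) -> (7, 1440) -> (6, 10080) -> (5, 60480) -> (4, 302400) -> (3, 1209600) -> (2, 3628800) -> (1, 7257600) -> return 7257600

Answer: 7257600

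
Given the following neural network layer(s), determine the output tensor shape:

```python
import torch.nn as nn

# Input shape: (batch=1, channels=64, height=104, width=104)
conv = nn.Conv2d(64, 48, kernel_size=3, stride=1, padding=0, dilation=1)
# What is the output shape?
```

Input: (1, 64, 104, 104) -> Output: (1, 48, 102, 102)

Answer: (1, 48, 102, 102)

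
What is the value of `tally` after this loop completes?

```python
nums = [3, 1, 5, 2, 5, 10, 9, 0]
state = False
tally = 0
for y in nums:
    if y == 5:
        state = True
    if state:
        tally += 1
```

Count elements after first 5 in [3, 1, 5, 2, 5, 10, 9, 0]
`tally` takes the values: 0 → 1 → 2 → 3 → 4 → 5 → 6

Answer: 6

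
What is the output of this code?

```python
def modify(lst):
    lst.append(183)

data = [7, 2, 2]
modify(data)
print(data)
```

Key concept: function modifies passed list.
Step by step:
`data = [7, 2, 2]` → data = [7, 2, 2]
`modify(data)` → data = [7, 2, 2, 183]
`print(data)` → prints [7, 2, 2, 183]

Answer: [7, 2, 2, 183]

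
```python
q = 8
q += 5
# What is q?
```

Trace:
`q = 8` → q = 8
`q += 5` → q = 13
So q = 13

Answer: 13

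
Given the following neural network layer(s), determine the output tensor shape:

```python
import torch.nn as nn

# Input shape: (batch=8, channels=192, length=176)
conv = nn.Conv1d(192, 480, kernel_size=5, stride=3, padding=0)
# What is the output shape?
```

Input: (8, 192, 176) -> Output: (8, 480, 58)

Answer: (8, 480, 58)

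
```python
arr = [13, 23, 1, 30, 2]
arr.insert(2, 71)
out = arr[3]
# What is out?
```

Trace:
`arr = [13, 23, 1, 30, 2]` → arr = [13, 23, 1, 30, 2]
`arr.insert(2, 71)` → arr = [13, 23, 71, 1, 30, 2]
`out = arr[3]` → out = 1
So out = 1

Answer: 1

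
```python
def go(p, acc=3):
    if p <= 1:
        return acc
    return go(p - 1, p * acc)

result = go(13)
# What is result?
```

Accumulator trace (n, acc): (13, 3) -> (12, 39) -> (11, 468) -> (10, 5148) -> (9, 51480) -> (8, 463320) -> (7, 3706560) -> (6, 25945920) -> (5, 155675520) -> (4, 778377600) -> (3, 3113510400) -> (2, 9340531200) -> (1, 18681062400) -> return 18681062400

Answer: 18681062400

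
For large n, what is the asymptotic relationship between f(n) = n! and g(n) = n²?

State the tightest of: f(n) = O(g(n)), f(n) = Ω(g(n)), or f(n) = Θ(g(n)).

n! vs n²: f(n) = Ω(g(n)) but not O(g(n)) — n! grows strictly faster than n².

Answer: f(n) = Ω(g(n)) but not O(g(n)) — n! grows strictly faster than n².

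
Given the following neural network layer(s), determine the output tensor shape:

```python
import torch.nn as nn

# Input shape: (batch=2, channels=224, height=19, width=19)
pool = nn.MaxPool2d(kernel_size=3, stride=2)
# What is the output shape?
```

Input: (2, 224, 19, 19) -> Output: (2, 224, 9, 9)

Answer: (2, 224, 9, 9)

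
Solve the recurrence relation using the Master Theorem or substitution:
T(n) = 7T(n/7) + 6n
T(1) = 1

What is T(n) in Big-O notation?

By Master Theorem: a=7, b=7, f(n)=6n. Since log_7(7) = 1 and f(n) = Θ(n^1), Case 2 applies. T(n) = O(n log n).

Answer: O(n log n)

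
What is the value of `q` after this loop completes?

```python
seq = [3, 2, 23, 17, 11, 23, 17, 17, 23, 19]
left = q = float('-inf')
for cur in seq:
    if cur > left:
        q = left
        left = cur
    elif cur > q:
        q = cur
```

Second largest (with repeats) in [3, 2, 23, 17, 11, 23, 17, 17, 23, 19]
`q` takes the values: -inf → 2 → 3 → 17 → 23

Answer: 23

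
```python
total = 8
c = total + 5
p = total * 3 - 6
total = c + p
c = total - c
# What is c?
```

Trace:
`total = 8` → total = 8
`c = total + 5` → c = 13
`p = total * 3 - 6` → p = 18
`total = c + p` → total = 31
`c = total - c` → c = 18
So c = 18

Answer: 18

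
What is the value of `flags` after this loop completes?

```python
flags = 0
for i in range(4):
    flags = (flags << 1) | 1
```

Build 4 consecutive 1-bits: 0b1111
`flags` takes the values: 0 → 1 → 3 → 7 → 15

Answer: 15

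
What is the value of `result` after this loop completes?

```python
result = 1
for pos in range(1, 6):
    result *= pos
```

5! = 120
`result` takes the values: 1 → 2 → 6 → 24 → 120

Answer: 120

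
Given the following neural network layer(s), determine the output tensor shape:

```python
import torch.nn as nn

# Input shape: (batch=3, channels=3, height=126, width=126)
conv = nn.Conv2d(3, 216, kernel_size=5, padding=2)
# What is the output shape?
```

Input: (3, 3, 126, 126) -> Output: (3, 216, 126, 126)

Answer: (3, 216, 126, 126)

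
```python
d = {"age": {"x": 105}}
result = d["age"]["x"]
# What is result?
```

Trace:
`d = {"age": {"x": 105}}` → d = {'age': {'x': 105}}
`result = d["age"]["x"]` → result = 105
So result = 105

Answer: 105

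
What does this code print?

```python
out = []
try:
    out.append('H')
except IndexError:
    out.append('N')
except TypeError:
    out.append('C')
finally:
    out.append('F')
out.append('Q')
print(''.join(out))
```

Execution trace: 'H' (try body, no exception) → 'F' (finally) → 'Q' (after the try/except). Output: HFQ

Answer: HFQ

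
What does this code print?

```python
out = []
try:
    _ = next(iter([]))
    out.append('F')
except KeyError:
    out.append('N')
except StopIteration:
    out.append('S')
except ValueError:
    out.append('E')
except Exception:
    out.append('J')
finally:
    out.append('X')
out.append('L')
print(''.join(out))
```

Execution trace: 'S' (except StopIteration) → 'X' (finally) → 'L' (after the try/except). Output: SXL

Answer: SXL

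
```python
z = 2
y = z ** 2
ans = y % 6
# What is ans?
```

Trace:
`z = 2` → z = 2
`y = z ** 2` → y = 4
`ans = y % 6` → ans = 4
So ans = 4

Answer: 4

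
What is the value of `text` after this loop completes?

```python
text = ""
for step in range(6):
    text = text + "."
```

Repeat '.' 6 times
`text` takes the values: "" → "." → ".." → "..." → "...." → "....." → "......"

Answer: "......"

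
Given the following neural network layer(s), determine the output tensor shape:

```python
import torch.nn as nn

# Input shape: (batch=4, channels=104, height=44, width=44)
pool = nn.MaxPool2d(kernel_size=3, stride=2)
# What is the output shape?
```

Input: (4, 104, 44, 44) -> Output: (4, 104, 21, 21)

Answer: (4, 104, 21, 21)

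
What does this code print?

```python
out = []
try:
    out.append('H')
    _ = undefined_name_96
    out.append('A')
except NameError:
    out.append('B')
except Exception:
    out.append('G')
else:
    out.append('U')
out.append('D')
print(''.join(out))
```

Execution trace: 'H' (try body) → 'B' (except NameError) → 'D' (after the try/except). Output: HBD

Answer: HBD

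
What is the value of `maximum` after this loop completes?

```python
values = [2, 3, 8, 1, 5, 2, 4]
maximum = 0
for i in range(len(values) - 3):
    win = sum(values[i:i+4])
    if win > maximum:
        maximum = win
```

Max sum of 4-element window in [2, 3, 8, 1, 5, 2, 4]
`maximum` takes the values: 0 → 14 → 17

Answer: 17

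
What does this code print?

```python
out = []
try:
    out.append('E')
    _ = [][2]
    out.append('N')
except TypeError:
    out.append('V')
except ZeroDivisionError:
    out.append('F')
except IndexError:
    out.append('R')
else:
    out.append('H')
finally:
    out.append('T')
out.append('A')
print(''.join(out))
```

Execution trace: 'E' (try body) → 'R' (except IndexError) → 'T' (finally) → 'A' (after the try/except). Output: ERTA

Answer: ERTA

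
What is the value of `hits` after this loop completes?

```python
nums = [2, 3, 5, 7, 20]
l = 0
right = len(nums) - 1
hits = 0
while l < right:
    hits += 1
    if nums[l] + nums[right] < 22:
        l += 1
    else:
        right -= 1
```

Steps to find pair summing to 22
`hits` takes the values: 0 → 1 → 2 → 3 → 4

Answer: 4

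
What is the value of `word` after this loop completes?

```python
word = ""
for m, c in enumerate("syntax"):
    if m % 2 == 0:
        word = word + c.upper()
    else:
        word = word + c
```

Uppercase even positions in 'syntax'
`word` takes the values: "" → "S" → "Sy" → "SyN" → "SyNt" → "SyNtA" → "SyNtAx"

Answer: "SyNtAx"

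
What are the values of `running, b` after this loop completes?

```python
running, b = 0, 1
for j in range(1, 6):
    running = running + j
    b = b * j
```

Sum and factorial of 1 to 5
`running, b` takes the values: (0, 1) → (1, 1) → (3, 1) → (3, 2) → (6, 2) → (6, 6) → (10, 6) → (10, 24) → (15, 24) → (15, 120)

Answer: 15, 120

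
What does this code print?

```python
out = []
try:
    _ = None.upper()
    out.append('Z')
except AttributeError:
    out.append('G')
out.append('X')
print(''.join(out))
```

Execution trace: 'G' (except AttributeError) → 'X' (after the try/except). Output: GX

Answer: GX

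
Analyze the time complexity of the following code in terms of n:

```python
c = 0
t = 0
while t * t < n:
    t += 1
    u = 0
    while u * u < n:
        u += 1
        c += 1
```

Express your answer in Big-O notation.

Each loop level contributes: √n × √n. Multiplying the contributions gives O(n).

Answer: O(n)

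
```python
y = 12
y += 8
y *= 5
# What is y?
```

Trace:
`y = 12` → y = 12
`y += 8` → y = 20
`y *= 5` → y = 100
So y = 100

Answer: 100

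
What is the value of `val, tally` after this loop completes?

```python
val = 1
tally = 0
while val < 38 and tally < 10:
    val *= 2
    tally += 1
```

Double until >= 38 or 10 iterations
`val, tally` takes the values: (1, 0) → (2, 0) → (2, 1) → (4, 1) → (4, 2) → (8, 2) → (8, 3) → (16, 3) → (16, 4) → (32, 4) → (32, 5) → (64, 5) → (64, 6)

Answer: 64, 6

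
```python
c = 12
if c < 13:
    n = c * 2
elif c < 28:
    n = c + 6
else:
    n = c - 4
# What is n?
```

Trace:
`c = 12` → c = 12
`if c < 13: ...` → c < 13 is True → n = 24
So n = 24

Answer: 24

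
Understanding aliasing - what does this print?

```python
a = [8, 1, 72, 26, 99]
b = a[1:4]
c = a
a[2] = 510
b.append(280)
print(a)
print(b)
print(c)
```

Key concept: slice vs alias.
Step by step:
`a = [8, 1, 72, 26, 99]` → a = [8, 1, 72, 26, 99]
`b = a[1:4]` → b = [1, 72, 26]
`c = a` → c = [8, 1, 72, 26, 99] (same object as a)
`a[2] = 510` → a = [8, 1, 510, 26, 99] (same object as c); c = [8, 1, 510, 26, 99] (same object as a)
`b.append(280)` → b = [1, 72, 26, 280]
`print(a)` → prints [8, 1, 510, 26, 99]
`print(b)` → prints [1, 72, 26, 280]
`print(c)` → prints [8, 1, 510, 26, 99]

Answer:
[8, 1, 510, 26, 99]
[1, 72, 26, 280]
[8, 1, 510, 26, 99]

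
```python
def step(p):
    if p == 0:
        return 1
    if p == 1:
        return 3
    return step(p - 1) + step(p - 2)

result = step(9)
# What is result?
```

Build up from base cases: step(0)=1, step(1)=3, step(2)=4, step(3)=7, step(4)=11, step(5)=18, step(6)=29, ..., step(9)=123

Answer: 123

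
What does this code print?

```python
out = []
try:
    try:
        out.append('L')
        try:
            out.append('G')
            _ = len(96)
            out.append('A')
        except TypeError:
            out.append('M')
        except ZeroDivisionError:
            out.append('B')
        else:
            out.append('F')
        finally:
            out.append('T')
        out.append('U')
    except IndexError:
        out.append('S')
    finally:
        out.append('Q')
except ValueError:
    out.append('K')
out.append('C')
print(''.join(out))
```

Execution trace: 'L' (try body) → 'G' (inner try body) → 'M' (inner except TypeError) → 'T' (inner finally) → 'U' (try body, no exception) → 'Q' (finally) → 'C' (after the try/except). Output: LGMTUQC

Answer: LGMTUQC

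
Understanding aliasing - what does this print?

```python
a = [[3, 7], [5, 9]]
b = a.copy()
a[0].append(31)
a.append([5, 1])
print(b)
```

Key concept: shallow copy with nested lists.
Step by step:
`a = [[3, 7], [5, 9]]` → a = [[3, 7], [5, 9]]
`b = a.copy()` → b = [[3, 7], [5, 9]]
`a[0].append(31)` → a = [[3, 7, 31], [5, 9]]; b = [[3, 7, 31], [5, 9]]
`a.append([5, 1])` → a = [[3, 7, 31], [5, 9], [5, 1]]
`print(b)` → prints [[3, 7, 31], [5, 9]]

Answer: [[3, 7, 31], [5, 9]]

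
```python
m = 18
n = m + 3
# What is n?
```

Trace:
`m = 18` → m = 18
`n = m + 3` → n = 21
So n = 21

Answer: 21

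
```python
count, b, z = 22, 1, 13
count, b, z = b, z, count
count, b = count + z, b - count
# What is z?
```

Trace:
`count, b, z = 22, 1, 13` → count = 22; b = 1; z = 13
`count, b, z = b, z, count` → count = 1; b = 13; z = 22
`count, b = count + z, b - count` → count = 23; b = 12
So z = 22

Answer: 22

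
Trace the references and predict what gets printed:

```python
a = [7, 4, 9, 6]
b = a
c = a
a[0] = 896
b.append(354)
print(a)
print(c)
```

Key concept: multiple aliases.
Step by step:
`a = [7, 4, 9, 6]` → a = [7, 4, 9, 6]
`b = a` → b = [7, 4, 9, 6] (same object as a)
`c = a` → c = [7, 4, 9, 6] (same object as a, b)
`a[0] = 896` → a = [896, 4, 9, 6] (same object as b, c); b = [896, 4, 9, 6] (same object as a, c); c = [896, 4, 9, 6] (same object as a, b)
`b.append(354)` → a = [896, 4, 9, 6, 354] (same object as b, c); b = [896, 4, 9, 6, 354] (same object as a, c); c = [896, 4, 9, 6, 354] (same object as a, b)
`print(a)` → prints [896, 4, 9, 6, 354]
`print(c)` → prints [896, 4, 9, 6, 354]

Answer:
[896, 4, 9, 6, 354]
[896, 4, 9, 6, 354]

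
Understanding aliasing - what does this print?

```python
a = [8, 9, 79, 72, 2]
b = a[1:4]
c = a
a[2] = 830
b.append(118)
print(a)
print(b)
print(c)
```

Key concept: slice vs alias.
Step by step:
`a = [8, 9, 79, 72, 2]` → a = [8, 9, 79, 72, 2]
`b = a[1:4]` → b = [9, 79, 72]
`c = a` → c = [8, 9, 79, 72, 2] (same object as a)
`a[2] = 830` → a = [8, 9, 830, 72, 2] (same object as c); c = [8, 9, 830, 72, 2] (same object as a)
`b.append(118)` → b = [9, 79, 72, 118]
`print(a)` → prints [8, 9, 830, 72, 2]
`print(b)` → prints [9, 79, 72, 118]
`print(c)` → prints [8, 9, 830, 72, 2]

Answer:
[8, 9, 830, 72, 2]
[9, 79, 72, 118]
[8, 9, 830, 72, 2]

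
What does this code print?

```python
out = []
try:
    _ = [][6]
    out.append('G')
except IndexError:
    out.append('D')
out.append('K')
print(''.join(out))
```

Execution trace: 'D' (except IndexError) → 'K' (after the try/except). Output: DK

Answer: DK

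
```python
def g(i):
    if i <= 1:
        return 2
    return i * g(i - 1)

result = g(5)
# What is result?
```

g(5) = 5 * 4 * 3 * 2 * 2 = 240

Answer: 240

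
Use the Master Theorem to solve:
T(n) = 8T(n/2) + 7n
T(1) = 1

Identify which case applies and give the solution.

a=8, b=2, f(n)=7n. log_2(8) = 3. Since c=1 < 3, Case 1 applies: T(n) = Θ(n^log_b(a)) = O(n^3).

Answer: O(n^3) - Case 1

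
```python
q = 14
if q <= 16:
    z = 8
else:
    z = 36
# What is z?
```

Trace:
`q = 14` → q = 14
`if q <= 16: ...` → q <= 16 is True → z = 8
So z = 8

Answer: 8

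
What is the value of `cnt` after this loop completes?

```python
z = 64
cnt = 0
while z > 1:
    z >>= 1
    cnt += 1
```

Count right shifts until 1
`cnt` takes the values: 0 → 1 → 2 → 3 → 4 → 5 → 6

Answer: 6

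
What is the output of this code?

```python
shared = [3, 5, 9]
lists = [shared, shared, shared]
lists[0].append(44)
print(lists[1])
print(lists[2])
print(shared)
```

Key concept: list of same reference.
Step by step:
`shared = [3, 5, 9]` → shared = [3, 5, 9]
`lists = [shared, shared, shared]` → lists = [[3, 5, 9], [3, 5, 9], [3, 5, 9]]
`lists[0].append(44)` → shared = [3, 5, 9, 44]; lists = [[3, 5, 9, 44], [3, 5, 9, 44], [3, 5, 9, 44]]
`print(lists[1])` → prints [3, 5, 9, 44]
`print(lists[2])` → prints [3, 5, 9, 44]
`print(shared)` → prints [3, 5, 9, 44]

Answer:
[3, 5, 9, 44]
[3, 5, 9, 44]
[3, 5, 9, 44]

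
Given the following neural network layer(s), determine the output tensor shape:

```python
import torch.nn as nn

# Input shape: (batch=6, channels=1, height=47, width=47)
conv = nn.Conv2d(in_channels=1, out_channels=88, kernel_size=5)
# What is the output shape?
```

Input: (6, 1, 47, 47) -> Output: (6, 88, 43, 43)

Answer: (6, 88, 43, 43)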